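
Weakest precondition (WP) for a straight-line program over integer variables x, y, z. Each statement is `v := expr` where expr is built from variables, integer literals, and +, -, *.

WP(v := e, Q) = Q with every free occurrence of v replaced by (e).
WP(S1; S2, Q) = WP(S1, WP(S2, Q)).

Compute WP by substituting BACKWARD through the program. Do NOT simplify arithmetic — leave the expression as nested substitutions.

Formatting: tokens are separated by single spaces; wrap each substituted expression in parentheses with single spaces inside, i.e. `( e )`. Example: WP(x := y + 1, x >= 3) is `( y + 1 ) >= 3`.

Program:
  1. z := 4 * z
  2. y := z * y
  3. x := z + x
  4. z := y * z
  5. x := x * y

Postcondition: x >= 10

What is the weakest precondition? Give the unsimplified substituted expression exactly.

post: x >= 10
stmt 5: x := x * y  -- replace 1 occurrence(s) of x with (x * y)
  => ( x * y ) >= 10
stmt 4: z := y * z  -- replace 0 occurrence(s) of z with (y * z)
  => ( x * y ) >= 10
stmt 3: x := z + x  -- replace 1 occurrence(s) of x with (z + x)
  => ( ( z + x ) * y ) >= 10
stmt 2: y := z * y  -- replace 1 occurrence(s) of y with (z * y)
  => ( ( z + x ) * ( z * y ) ) >= 10
stmt 1: z := 4 * z  -- replace 2 occurrence(s) of z with (4 * z)
  => ( ( ( 4 * z ) + x ) * ( ( 4 * z ) * y ) ) >= 10

Answer: ( ( ( 4 * z ) + x ) * ( ( 4 * z ) * y ) ) >= 10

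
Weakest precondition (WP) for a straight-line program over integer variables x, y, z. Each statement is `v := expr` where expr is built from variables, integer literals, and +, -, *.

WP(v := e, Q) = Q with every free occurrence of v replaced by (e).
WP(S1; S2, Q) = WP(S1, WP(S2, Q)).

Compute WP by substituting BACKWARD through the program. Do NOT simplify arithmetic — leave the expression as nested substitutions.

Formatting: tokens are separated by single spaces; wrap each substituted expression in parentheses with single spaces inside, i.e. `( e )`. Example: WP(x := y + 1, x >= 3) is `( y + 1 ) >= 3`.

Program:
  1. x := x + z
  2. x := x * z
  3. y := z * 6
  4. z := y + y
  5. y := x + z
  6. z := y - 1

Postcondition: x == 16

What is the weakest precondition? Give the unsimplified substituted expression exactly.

Answer: ( ( x + z ) * z ) == 16

Derivation:
post: x == 16
stmt 6: z := y - 1  -- replace 0 occurrence(s) of z with (y - 1)
  => x == 16
stmt 5: y := x + z  -- replace 0 occurrence(s) of y with (x + z)
  => x == 16
stmt 4: z := y + y  -- replace 0 occurrence(s) of z with (y + y)
  => x == 16
stmt 3: y := z * 6  -- replace 0 occurrence(s) of y with (z * 6)
  => x == 16
stmt 2: x := x * z  -- replace 1 occurrence(s) of x with (x * z)
  => ( x * z ) == 16
stmt 1: x := x + z  -- replace 1 occurrence(s) of x with (x + z)
  => ( ( x + z ) * z ) == 16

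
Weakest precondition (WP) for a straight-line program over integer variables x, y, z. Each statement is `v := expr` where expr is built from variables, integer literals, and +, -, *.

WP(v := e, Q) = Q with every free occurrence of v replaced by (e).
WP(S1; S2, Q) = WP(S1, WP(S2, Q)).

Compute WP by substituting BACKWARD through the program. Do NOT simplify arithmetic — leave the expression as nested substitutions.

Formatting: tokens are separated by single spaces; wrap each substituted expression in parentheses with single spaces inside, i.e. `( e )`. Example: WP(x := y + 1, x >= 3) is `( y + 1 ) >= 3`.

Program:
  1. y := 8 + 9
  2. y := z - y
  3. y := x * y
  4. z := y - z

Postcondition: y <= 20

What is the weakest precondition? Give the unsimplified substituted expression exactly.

Answer: ( x * ( z - ( 8 + 9 ) ) ) <= 20

Derivation:
post: y <= 20
stmt 4: z := y - z  -- replace 0 occurrence(s) of z with (y - z)
  => y <= 20
stmt 3: y := x * y  -- replace 1 occurrence(s) of y with (x * y)
  => ( x * y ) <= 20
stmt 2: y := z - y  -- replace 1 occurrence(s) of y with (z - y)
  => ( x * ( z - y ) ) <= 20
stmt 1: y := 8 + 9  -- replace 1 occurrence(s) of y with (8 + 9)
  => ( x * ( z - ( 8 + 9 ) ) ) <= 20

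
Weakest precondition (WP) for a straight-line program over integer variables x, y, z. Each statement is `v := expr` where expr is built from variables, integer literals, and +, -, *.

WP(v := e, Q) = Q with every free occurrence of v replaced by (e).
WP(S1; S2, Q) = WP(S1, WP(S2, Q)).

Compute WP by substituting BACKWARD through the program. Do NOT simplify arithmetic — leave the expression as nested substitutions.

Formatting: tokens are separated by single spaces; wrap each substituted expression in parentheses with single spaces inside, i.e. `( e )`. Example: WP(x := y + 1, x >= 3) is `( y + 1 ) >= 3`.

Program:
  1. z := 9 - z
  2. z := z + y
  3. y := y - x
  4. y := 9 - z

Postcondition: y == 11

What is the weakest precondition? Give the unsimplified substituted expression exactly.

Answer: ( 9 - ( ( 9 - z ) + y ) ) == 11

Derivation:
post: y == 11
stmt 4: y := 9 - z  -- replace 1 occurrence(s) of y with (9 - z)
  => ( 9 - z ) == 11
stmt 3: y := y - x  -- replace 0 occurrence(s) of y with (y - x)
  => ( 9 - z ) == 11
stmt 2: z := z + y  -- replace 1 occurrence(s) of z with (z + y)
  => ( 9 - ( z + y ) ) == 11
stmt 1: z := 9 - z  -- replace 1 occurrence(s) of z with (9 - z)
  => ( 9 - ( ( 9 - z ) + y ) ) == 11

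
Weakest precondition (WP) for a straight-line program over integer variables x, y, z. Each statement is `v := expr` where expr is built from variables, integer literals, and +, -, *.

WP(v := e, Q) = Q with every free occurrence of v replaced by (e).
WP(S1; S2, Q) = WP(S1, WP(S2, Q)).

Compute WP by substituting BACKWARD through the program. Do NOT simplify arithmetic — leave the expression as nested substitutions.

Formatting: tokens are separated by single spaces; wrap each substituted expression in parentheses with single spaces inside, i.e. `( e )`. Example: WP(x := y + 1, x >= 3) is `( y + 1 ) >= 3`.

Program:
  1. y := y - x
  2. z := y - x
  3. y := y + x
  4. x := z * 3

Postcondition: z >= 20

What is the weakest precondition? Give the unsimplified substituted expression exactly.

post: z >= 20
stmt 4: x := z * 3  -- replace 0 occurrence(s) of x with (z * 3)
  => z >= 20
stmt 3: y := y + x  -- replace 0 occurrence(s) of y with (y + x)
  => z >= 20
stmt 2: z := y - x  -- replace 1 occurrence(s) of z with (y - x)
  => ( y - x ) >= 20
stmt 1: y := y - x  -- replace 1 occurrence(s) of y with (y - x)
  => ( ( y - x ) - x ) >= 20

Answer: ( ( y - x ) - x ) >= 20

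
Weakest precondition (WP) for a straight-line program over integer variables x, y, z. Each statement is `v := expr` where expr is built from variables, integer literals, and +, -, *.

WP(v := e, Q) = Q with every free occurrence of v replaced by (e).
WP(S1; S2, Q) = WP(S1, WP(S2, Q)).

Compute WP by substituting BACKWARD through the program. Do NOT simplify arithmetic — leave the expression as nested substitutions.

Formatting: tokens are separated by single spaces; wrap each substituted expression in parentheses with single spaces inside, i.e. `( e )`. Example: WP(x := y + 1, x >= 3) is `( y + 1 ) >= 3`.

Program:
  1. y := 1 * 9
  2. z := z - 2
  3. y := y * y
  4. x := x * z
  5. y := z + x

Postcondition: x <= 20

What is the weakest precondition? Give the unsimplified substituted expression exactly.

Answer: ( x * ( z - 2 ) ) <= 20

Derivation:
post: x <= 20
stmt 5: y := z + x  -- replace 0 occurrence(s) of y with (z + x)
  => x <= 20
stmt 4: x := x * z  -- replace 1 occurrence(s) of x with (x * z)
  => ( x * z ) <= 20
stmt 3: y := y * y  -- replace 0 occurrence(s) of y with (y * y)
  => ( x * z ) <= 20
stmt 2: z := z - 2  -- replace 1 occurrence(s) of z with (z - 2)
  => ( x * ( z - 2 ) ) <= 20
stmt 1: y := 1 * 9  -- replace 0 occurrence(s) of y with (1 * 9)
  => ( x * ( z - 2 ) ) <= 20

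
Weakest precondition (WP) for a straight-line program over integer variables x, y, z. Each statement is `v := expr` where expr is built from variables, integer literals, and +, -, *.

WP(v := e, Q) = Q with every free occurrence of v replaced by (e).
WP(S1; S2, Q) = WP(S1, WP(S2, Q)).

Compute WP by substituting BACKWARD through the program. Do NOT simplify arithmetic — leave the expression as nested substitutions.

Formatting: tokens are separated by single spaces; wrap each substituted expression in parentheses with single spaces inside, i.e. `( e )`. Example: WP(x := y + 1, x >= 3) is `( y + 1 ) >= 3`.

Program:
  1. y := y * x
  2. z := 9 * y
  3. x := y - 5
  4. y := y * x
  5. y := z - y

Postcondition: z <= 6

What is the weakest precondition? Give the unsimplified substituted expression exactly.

post: z <= 6
stmt 5: y := z - y  -- replace 0 occurrence(s) of y with (z - y)
  => z <= 6
stmt 4: y := y * x  -- replace 0 occurrence(s) of y with (y * x)
  => z <= 6
stmt 3: x := y - 5  -- replace 0 occurrence(s) of x with (y - 5)
  => z <= 6
stmt 2: z := 9 * y  -- replace 1 occurrence(s) of z with (9 * y)
  => ( 9 * y ) <= 6
stmt 1: y := y * x  -- replace 1 occurrence(s) of y with (y * x)
  => ( 9 * ( y * x ) ) <= 6

Answer: ( 9 * ( y * x ) ) <= 6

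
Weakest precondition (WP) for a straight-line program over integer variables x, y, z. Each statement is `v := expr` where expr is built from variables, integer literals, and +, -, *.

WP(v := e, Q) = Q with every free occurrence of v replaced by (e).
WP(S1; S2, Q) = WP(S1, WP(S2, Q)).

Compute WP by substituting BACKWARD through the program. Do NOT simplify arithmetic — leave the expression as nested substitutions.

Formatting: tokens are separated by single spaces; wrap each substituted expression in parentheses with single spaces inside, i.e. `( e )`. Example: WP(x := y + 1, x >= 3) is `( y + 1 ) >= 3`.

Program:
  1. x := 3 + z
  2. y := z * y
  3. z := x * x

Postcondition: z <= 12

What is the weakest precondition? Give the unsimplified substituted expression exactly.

Answer: ( ( 3 + z ) * ( 3 + z ) ) <= 12

Derivation:
post: z <= 12
stmt 3: z := x * x  -- replace 1 occurrence(s) of z with (x * x)
  => ( x * x ) <= 12
stmt 2: y := z * y  -- replace 0 occurrence(s) of y with (z * y)
  => ( x * x ) <= 12
stmt 1: x := 3 + z  -- replace 2 occurrence(s) of x with (3 + z)
  => ( ( 3 + z ) * ( 3 + z ) ) <= 12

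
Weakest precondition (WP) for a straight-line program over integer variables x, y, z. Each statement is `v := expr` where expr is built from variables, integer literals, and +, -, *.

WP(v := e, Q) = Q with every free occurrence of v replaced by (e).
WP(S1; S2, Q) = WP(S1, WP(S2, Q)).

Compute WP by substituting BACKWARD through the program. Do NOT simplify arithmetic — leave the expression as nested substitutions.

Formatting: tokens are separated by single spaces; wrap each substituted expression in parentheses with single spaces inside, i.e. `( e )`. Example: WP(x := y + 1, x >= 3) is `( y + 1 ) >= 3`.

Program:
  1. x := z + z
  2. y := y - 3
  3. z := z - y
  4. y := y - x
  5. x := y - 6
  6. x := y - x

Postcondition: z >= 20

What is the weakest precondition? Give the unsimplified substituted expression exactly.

post: z >= 20
stmt 6: x := y - x  -- replace 0 occurrence(s) of x with (y - x)
  => z >= 20
stmt 5: x := y - 6  -- replace 0 occurrence(s) of x with (y - 6)
  => z >= 20
stmt 4: y := y - x  -- replace 0 occurrence(s) of y with (y - x)
  => z >= 20
stmt 3: z := z - y  -- replace 1 occurrence(s) of z with (z - y)
  => ( z - y ) >= 20
stmt 2: y := y - 3  -- replace 1 occurrence(s) of y with (y - 3)
  => ( z - ( y - 3 ) ) >= 20
stmt 1: x := z + z  -- replace 0 occurrence(s) of x with (z + z)
  => ( z - ( y - 3 ) ) >= 20

Answer: ( z - ( y - 3 ) ) >= 20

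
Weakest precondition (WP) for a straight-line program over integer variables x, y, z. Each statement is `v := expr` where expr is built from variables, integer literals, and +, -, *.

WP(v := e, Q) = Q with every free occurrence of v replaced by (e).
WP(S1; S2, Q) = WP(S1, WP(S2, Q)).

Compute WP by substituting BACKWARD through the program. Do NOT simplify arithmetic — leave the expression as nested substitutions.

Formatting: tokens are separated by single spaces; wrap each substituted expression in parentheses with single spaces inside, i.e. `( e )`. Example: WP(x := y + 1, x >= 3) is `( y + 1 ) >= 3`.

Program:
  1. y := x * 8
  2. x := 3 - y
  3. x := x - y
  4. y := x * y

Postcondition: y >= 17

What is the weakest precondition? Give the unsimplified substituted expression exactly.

post: y >= 17
stmt 4: y := x * y  -- replace 1 occurrence(s) of y with (x * y)
  => ( x * y ) >= 17
stmt 3: x := x - y  -- replace 1 occurrence(s) of x with (x - y)
  => ( ( x - y ) * y ) >= 17
stmt 2: x := 3 - y  -- replace 1 occurrence(s) of x with (3 - y)
  => ( ( ( 3 - y ) - y ) * y ) >= 17
stmt 1: y := x * 8  -- replace 3 occurrence(s) of y with (x * 8)
  => ( ( ( 3 - ( x * 8 ) ) - ( x * 8 ) ) * ( x * 8 ) ) >= 17

Answer: ( ( ( 3 - ( x * 8 ) ) - ( x * 8 ) ) * ( x * 8 ) ) >= 17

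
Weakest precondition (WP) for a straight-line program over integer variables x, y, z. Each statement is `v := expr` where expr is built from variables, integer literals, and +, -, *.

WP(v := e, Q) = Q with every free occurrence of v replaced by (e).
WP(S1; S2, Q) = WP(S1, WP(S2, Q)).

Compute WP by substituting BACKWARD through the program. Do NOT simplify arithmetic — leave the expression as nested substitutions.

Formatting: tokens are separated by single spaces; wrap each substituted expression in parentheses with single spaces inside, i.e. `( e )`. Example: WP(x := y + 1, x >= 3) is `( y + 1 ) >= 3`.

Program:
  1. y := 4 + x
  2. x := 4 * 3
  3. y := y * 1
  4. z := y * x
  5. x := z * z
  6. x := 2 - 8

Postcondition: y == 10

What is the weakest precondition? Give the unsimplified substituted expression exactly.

post: y == 10
stmt 6: x := 2 - 8  -- replace 0 occurrence(s) of x with (2 - 8)
  => y == 10
stmt 5: x := z * z  -- replace 0 occurrence(s) of x with (z * z)
  => y == 10
stmt 4: z := y * x  -- replace 0 occurrence(s) of z with (y * x)
  => y == 10
stmt 3: y := y * 1  -- replace 1 occurrence(s) of y with (y * 1)
  => ( y * 1 ) == 10
stmt 2: x := 4 * 3  -- replace 0 occurrence(s) of x with (4 * 3)
  => ( y * 1 ) == 10
stmt 1: y := 4 + x  -- replace 1 occurrence(s) of y with (4 + x)
  => ( ( 4 + x ) * 1 ) == 10

Answer: ( ( 4 + x ) * 1 ) == 10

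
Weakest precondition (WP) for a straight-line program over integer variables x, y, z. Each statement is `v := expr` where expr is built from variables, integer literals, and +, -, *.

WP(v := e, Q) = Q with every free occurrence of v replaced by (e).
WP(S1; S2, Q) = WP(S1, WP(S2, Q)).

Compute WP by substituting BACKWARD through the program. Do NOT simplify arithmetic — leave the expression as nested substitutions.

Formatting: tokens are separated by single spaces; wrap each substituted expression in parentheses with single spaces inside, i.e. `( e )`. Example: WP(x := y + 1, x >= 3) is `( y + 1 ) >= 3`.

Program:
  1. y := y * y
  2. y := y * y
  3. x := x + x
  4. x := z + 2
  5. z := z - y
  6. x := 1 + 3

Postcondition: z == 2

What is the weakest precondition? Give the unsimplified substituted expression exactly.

post: z == 2
stmt 6: x := 1 + 3  -- replace 0 occurrence(s) of x with (1 + 3)
  => z == 2
stmt 5: z := z - y  -- replace 1 occurrence(s) of z with (z - y)
  => ( z - y ) == 2
stmt 4: x := z + 2  -- replace 0 occurrence(s) of x with (z + 2)
  => ( z - y ) == 2
stmt 3: x := x + x  -- replace 0 occurrence(s) of x with (x + x)
  => ( z - y ) == 2
stmt 2: y := y * y  -- replace 1 occurrence(s) of y with (y * y)
  => ( z - ( y * y ) ) == 2
stmt 1: y := y * y  -- replace 2 occurrence(s) of y with (y * y)
  => ( z - ( ( y * y ) * ( y * y ) ) ) == 2

Answer: ( z - ( ( y * y ) * ( y * y ) ) ) == 2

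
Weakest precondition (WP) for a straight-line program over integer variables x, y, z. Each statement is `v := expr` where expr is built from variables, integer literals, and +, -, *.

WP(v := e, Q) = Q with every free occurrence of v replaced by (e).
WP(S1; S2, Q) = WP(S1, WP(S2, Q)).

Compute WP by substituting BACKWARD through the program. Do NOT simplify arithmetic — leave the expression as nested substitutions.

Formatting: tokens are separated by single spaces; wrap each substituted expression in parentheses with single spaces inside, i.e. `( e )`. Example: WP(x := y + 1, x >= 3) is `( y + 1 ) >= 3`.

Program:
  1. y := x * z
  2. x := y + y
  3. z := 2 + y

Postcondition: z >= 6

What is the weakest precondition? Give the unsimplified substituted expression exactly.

Answer: ( 2 + ( x * z ) ) >= 6

Derivation:
post: z >= 6
stmt 3: z := 2 + y  -- replace 1 occurrence(s) of z with (2 + y)
  => ( 2 + y ) >= 6
stmt 2: x := y + y  -- replace 0 occurrence(s) of x with (y + y)
  => ( 2 + y ) >= 6
stmt 1: y := x * z  -- replace 1 occurrence(s) of y with (x * z)
  => ( 2 + ( x * z ) ) >= 6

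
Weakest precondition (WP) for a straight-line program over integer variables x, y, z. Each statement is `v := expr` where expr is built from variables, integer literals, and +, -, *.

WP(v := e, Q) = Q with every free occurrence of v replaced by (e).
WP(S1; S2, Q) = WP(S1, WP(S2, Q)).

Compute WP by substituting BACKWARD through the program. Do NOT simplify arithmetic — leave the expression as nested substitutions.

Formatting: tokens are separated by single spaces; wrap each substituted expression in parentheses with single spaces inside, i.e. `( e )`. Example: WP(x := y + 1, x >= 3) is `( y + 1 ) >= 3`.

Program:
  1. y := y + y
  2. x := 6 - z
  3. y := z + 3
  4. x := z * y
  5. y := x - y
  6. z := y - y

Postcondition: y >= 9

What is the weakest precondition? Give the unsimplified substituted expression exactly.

post: y >= 9
stmt 6: z := y - y  -- replace 0 occurrence(s) of z with (y - y)
  => y >= 9
stmt 5: y := x - y  -- replace 1 occurrence(s) of y with (x - y)
  => ( x - y ) >= 9
stmt 4: x := z * y  -- replace 1 occurrence(s) of x with (z * y)
  => ( ( z * y ) - y ) >= 9
stmt 3: y := z + 3  -- replace 2 occurrence(s) of y with (z + 3)
  => ( ( z * ( z + 3 ) ) - ( z + 3 ) ) >= 9
stmt 2: x := 6 - z  -- replace 0 occurrence(s) of x with (6 - z)
  => ( ( z * ( z + 3 ) ) - ( z + 3 ) ) >= 9
stmt 1: y := y + y  -- replace 0 occurrence(s) of y with (y + y)
  => ( ( z * ( z + 3 ) ) - ( z + 3 ) ) >= 9

Answer: ( ( z * ( z + 3 ) ) - ( z + 3 ) ) >= 9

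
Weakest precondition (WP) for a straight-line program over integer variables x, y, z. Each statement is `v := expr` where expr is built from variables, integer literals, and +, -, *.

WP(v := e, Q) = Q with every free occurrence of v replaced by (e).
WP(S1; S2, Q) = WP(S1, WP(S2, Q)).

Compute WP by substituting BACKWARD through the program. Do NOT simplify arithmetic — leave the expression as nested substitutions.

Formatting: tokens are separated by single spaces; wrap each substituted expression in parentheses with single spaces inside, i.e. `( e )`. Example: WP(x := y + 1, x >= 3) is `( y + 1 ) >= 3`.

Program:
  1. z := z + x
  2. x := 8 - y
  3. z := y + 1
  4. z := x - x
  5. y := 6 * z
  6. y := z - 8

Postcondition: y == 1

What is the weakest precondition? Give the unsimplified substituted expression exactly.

Answer: ( ( ( 8 - y ) - ( 8 - y ) ) - 8 ) == 1

Derivation:
post: y == 1
stmt 6: y := z - 8  -- replace 1 occurrence(s) of y with (z - 8)
  => ( z - 8 ) == 1
stmt 5: y := 6 * z  -- replace 0 occurrence(s) of y with (6 * z)
  => ( z - 8 ) == 1
stmt 4: z := x - x  -- replace 1 occurrence(s) of z with (x - x)
  => ( ( x - x ) - 8 ) == 1
stmt 3: z := y + 1  -- replace 0 occurrence(s) of z with (y + 1)
  => ( ( x - x ) - 8 ) == 1
stmt 2: x := 8 - y  -- replace 2 occurrence(s) of x with (8 - y)
  => ( ( ( 8 - y ) - ( 8 - y ) ) - 8 ) == 1
stmt 1: z := z + x  -- replace 0 occurrence(s) of z with (z + x)
  => ( ( ( 8 - y ) - ( 8 - y ) ) - 8 ) == 1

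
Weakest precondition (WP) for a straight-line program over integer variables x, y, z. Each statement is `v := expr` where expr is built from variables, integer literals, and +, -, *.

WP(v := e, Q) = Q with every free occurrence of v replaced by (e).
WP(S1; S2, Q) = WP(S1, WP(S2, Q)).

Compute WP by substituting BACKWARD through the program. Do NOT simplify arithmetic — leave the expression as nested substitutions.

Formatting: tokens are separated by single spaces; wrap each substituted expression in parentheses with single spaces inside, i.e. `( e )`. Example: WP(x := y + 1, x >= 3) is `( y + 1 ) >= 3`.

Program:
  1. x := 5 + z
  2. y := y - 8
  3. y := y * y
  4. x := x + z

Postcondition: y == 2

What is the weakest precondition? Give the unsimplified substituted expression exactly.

post: y == 2
stmt 4: x := x + z  -- replace 0 occurrence(s) of x with (x + z)
  => y == 2
stmt 3: y := y * y  -- replace 1 occurrence(s) of y with (y * y)
  => ( y * y ) == 2
stmt 2: y := y - 8  -- replace 2 occurrence(s) of y with (y - 8)
  => ( ( y - 8 ) * ( y - 8 ) ) == 2
stmt 1: x := 5 + z  -- replace 0 occurrence(s) of x with (5 + z)
  => ( ( y - 8 ) * ( y - 8 ) ) == 2

Answer: ( ( y - 8 ) * ( y - 8 ) ) == 2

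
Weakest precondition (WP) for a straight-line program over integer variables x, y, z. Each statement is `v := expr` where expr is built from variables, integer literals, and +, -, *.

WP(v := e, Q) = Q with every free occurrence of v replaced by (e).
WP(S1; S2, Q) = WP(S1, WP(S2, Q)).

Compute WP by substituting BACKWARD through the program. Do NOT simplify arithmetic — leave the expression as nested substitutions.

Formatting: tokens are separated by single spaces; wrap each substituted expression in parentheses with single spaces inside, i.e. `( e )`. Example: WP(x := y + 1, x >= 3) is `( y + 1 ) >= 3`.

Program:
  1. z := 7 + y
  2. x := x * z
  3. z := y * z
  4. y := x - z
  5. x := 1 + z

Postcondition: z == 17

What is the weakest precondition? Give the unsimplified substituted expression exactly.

Answer: ( y * ( 7 + y ) ) == 17

Derivation:
post: z == 17
stmt 5: x := 1 + z  -- replace 0 occurrence(s) of x with (1 + z)
  => z == 17
stmt 4: y := x - z  -- replace 0 occurrence(s) of y with (x - z)
  => z == 17
stmt 3: z := y * z  -- replace 1 occurrence(s) of z with (y * z)
  => ( y * z ) == 17
stmt 2: x := x * z  -- replace 0 occurrence(s) of x with (x * z)
  => ( y * z ) == 17
stmt 1: z := 7 + y  -- replace 1 occurrence(s) of z with (7 + y)
  => ( y * ( 7 + y ) ) == 17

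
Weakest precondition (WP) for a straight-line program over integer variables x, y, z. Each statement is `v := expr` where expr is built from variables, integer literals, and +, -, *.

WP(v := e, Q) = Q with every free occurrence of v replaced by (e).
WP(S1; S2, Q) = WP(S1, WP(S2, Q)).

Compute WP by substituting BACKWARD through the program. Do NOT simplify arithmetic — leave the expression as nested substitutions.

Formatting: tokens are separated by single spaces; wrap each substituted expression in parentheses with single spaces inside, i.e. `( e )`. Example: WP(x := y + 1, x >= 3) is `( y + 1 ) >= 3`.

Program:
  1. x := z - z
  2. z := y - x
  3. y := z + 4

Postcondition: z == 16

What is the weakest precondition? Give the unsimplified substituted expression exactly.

Answer: ( y - ( z - z ) ) == 16

Derivation:
post: z == 16
stmt 3: y := z + 4  -- replace 0 occurrence(s) of y with (z + 4)
  => z == 16
stmt 2: z := y - x  -- replace 1 occurrence(s) of z with (y - x)
  => ( y - x ) == 16
stmt 1: x := z - z  -- replace 1 occurrence(s) of x with (z - z)
  => ( y - ( z - z ) ) == 16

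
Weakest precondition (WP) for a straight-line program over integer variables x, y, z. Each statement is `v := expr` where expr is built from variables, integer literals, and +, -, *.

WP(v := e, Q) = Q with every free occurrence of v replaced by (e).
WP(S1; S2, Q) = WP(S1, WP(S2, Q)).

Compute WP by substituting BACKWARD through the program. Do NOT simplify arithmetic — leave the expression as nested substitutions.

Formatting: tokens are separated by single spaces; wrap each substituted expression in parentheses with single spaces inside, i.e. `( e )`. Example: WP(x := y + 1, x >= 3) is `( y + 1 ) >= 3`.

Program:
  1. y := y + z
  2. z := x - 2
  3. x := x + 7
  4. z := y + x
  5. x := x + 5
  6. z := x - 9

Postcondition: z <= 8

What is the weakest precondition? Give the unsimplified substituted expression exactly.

Answer: ( ( ( x + 7 ) + 5 ) - 9 ) <= 8

Derivation:
post: z <= 8
stmt 6: z := x - 9  -- replace 1 occurrence(s) of z with (x - 9)
  => ( x - 9 ) <= 8
stmt 5: x := x + 5  -- replace 1 occurrence(s) of x with (x + 5)
  => ( ( x + 5 ) - 9 ) <= 8
stmt 4: z := y + x  -- replace 0 occurrence(s) of z with (y + x)
  => ( ( x + 5 ) - 9 ) <= 8
stmt 3: x := x + 7  -- replace 1 occurrence(s) of x with (x + 7)
  => ( ( ( x + 7 ) + 5 ) - 9 ) <= 8
stmt 2: z := x - 2  -- replace 0 occurrence(s) of z with (x - 2)
  => ( ( ( x + 7 ) + 5 ) - 9 ) <= 8
stmt 1: y := y + z  -- replace 0 occurrence(s) of y with (y + z)
  => ( ( ( x + 7 ) + 5 ) - 9 ) <= 8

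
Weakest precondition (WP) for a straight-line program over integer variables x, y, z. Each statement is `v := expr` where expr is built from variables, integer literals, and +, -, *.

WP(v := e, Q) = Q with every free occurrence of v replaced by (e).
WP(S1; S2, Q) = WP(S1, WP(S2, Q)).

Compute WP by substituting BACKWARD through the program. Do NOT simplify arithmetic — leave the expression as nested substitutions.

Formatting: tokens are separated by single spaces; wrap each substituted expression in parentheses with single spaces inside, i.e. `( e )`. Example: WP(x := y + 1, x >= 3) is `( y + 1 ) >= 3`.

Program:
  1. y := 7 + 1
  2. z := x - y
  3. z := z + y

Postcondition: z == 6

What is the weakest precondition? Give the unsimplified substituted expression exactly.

post: z == 6
stmt 3: z := z + y  -- replace 1 occurrence(s) of z with (z + y)
  => ( z + y ) == 6
stmt 2: z := x - y  -- replace 1 occurrence(s) of z with (x - y)
  => ( ( x - y ) + y ) == 6
stmt 1: y := 7 + 1  -- replace 2 occurrence(s) of y with (7 + 1)
  => ( ( x - ( 7 + 1 ) ) + ( 7 + 1 ) ) == 6

Answer: ( ( x - ( 7 + 1 ) ) + ( 7 + 1 ) ) == 6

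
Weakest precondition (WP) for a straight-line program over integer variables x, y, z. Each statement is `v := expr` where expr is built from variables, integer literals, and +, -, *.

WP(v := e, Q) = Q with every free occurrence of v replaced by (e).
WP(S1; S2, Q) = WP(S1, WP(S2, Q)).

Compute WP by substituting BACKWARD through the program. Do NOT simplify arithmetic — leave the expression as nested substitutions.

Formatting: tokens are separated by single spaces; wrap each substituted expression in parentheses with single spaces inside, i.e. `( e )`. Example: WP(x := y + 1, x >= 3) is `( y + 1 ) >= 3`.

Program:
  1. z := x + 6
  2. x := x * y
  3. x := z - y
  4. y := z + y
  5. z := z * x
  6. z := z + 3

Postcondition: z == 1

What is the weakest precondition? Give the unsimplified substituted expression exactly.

Answer: ( ( ( x + 6 ) * ( ( x + 6 ) - y ) ) + 3 ) == 1

Derivation:
post: z == 1
stmt 6: z := z + 3  -- replace 1 occurrence(s) of z with (z + 3)
  => ( z + 3 ) == 1
stmt 5: z := z * x  -- replace 1 occurrence(s) of z with (z * x)
  => ( ( z * x ) + 3 ) == 1
stmt 4: y := z + y  -- replace 0 occurrence(s) of y with (z + y)
  => ( ( z * x ) + 3 ) == 1
stmt 3: x := z - y  -- replace 1 occurrence(s) of x with (z - y)
  => ( ( z * ( z - y ) ) + 3 ) == 1
stmt 2: x := x * y  -- replace 0 occurrence(s) of x with (x * y)
  => ( ( z * ( z - y ) ) + 3 ) == 1
stmt 1: z := x + 6  -- replace 2 occurrence(s) of z with (x + 6)
  => ( ( ( x + 6 ) * ( ( x + 6 ) - y ) ) + 3 ) == 1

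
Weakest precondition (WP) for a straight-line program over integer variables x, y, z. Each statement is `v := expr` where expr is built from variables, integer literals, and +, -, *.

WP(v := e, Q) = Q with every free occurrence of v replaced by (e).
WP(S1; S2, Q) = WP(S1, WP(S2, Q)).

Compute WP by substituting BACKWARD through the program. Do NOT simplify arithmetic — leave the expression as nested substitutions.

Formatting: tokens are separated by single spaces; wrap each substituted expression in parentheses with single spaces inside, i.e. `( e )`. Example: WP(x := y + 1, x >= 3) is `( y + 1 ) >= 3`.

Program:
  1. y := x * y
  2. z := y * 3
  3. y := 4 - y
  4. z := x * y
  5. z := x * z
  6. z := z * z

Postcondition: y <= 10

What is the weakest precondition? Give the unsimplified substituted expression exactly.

Answer: ( 4 - ( x * y ) ) <= 10

Derivation:
post: y <= 10
stmt 6: z := z * z  -- replace 0 occurrence(s) of z with (z * z)
  => y <= 10
stmt 5: z := x * z  -- replace 0 occurrence(s) of z with (x * z)
  => y <= 10
stmt 4: z := x * y  -- replace 0 occurrence(s) of z with (x * y)
  => y <= 10
stmt 3: y := 4 - y  -- replace 1 occurrence(s) of y with (4 - y)
  => ( 4 - y ) <= 10
stmt 2: z := y * 3  -- replace 0 occurrence(s) of z with (y * 3)
  => ( 4 - y ) <= 10
stmt 1: y := x * y  -- replace 1 occurrence(s) of y with (x * y)
  => ( 4 - ( x * y ) ) <= 10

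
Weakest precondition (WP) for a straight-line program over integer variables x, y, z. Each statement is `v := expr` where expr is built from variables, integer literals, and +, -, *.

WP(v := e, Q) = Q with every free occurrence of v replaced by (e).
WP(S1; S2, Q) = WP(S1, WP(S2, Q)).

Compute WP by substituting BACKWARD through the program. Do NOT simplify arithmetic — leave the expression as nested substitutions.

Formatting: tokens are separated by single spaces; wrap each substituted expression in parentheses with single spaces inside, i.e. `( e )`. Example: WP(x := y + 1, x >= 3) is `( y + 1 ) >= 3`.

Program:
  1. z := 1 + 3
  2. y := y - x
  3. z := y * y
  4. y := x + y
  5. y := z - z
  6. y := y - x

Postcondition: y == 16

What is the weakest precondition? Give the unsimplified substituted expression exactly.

Answer: ( ( ( ( y - x ) * ( y - x ) ) - ( ( y - x ) * ( y - x ) ) ) - x ) == 16

Derivation:
post: y == 16
stmt 6: y := y - x  -- replace 1 occurrence(s) of y with (y - x)
  => ( y - x ) == 16
stmt 5: y := z - z  -- replace 1 occurrence(s) of y with (z - z)
  => ( ( z - z ) - x ) == 16
stmt 4: y := x + y  -- replace 0 occurrence(s) of y with (x + y)
  => ( ( z - z ) - x ) == 16
stmt 3: z := y * y  -- replace 2 occurrence(s) of z with (y * y)
  => ( ( ( y * y ) - ( y * y ) ) - x ) == 16
stmt 2: y := y - x  -- replace 4 occurrence(s) of y with (y - x)
  => ( ( ( ( y - x ) * ( y - x ) ) - ( ( y - x ) * ( y - x ) ) ) - x ) == 16
stmt 1: z := 1 + 3  -- replace 0 occurrence(s) of z with (1 + 3)
  => ( ( ( ( y - x ) * ( y - x ) ) - ( ( y - x ) * ( y - x ) ) ) - x ) == 16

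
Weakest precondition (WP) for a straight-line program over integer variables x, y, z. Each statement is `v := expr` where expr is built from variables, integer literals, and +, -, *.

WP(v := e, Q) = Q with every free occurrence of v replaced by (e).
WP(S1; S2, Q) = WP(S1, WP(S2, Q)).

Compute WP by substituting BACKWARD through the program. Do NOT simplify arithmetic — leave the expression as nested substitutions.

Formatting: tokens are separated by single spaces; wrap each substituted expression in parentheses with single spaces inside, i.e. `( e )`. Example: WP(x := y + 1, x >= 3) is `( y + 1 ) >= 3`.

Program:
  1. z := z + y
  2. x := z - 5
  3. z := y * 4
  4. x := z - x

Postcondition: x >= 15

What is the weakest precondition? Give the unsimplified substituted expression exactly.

post: x >= 15
stmt 4: x := z - x  -- replace 1 occurrence(s) of x with (z - x)
  => ( z - x ) >= 15
stmt 3: z := y * 4  -- replace 1 occurrence(s) of z with (y * 4)
  => ( ( y * 4 ) - x ) >= 15
stmt 2: x := z - 5  -- replace 1 occurrence(s) of x with (z - 5)
  => ( ( y * 4 ) - ( z - 5 ) ) >= 15
stmt 1: z := z + y  -- replace 1 occurrence(s) of z with (z + y)
  => ( ( y * 4 ) - ( ( z + y ) - 5 ) ) >= 15

Answer: ( ( y * 4 ) - ( ( z + y ) - 5 ) ) >= 15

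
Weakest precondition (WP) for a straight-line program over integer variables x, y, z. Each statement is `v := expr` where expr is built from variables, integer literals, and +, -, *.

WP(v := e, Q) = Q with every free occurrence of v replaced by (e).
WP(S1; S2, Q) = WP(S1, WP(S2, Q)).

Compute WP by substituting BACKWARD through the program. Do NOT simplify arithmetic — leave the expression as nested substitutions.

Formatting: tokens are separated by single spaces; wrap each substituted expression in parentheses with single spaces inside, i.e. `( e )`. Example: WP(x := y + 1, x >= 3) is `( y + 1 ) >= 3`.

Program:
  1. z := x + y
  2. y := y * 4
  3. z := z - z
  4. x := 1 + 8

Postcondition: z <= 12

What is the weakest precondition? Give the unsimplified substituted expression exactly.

Answer: ( ( x + y ) - ( x + y ) ) <= 12

Derivation:
post: z <= 12
stmt 4: x := 1 + 8  -- replace 0 occurrence(s) of x with (1 + 8)
  => z <= 12
stmt 3: z := z - z  -- replace 1 occurrence(s) of z with (z - z)
  => ( z - z ) <= 12
stmt 2: y := y * 4  -- replace 0 occurrence(s) of y with (y * 4)
  => ( z - z ) <= 12
stmt 1: z := x + y  -- replace 2 occurrence(s) of z with (x + y)
  => ( ( x + y ) - ( x + y ) ) <= 12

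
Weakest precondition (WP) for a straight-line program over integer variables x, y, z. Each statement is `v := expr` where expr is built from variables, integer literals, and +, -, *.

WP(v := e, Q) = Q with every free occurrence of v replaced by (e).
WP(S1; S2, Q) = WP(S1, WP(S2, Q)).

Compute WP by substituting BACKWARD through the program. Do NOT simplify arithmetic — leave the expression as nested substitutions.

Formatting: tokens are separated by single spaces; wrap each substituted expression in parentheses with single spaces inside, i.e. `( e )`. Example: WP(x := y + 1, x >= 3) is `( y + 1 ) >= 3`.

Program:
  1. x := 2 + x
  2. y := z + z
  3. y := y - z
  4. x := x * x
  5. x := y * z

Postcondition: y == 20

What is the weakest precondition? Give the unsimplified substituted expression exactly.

post: y == 20
stmt 5: x := y * z  -- replace 0 occurrence(s) of x with (y * z)
  => y == 20
stmt 4: x := x * x  -- replace 0 occurrence(s) of x with (x * x)
  => y == 20
stmt 3: y := y - z  -- replace 1 occurrence(s) of y with (y - z)
  => ( y - z ) == 20
stmt 2: y := z + z  -- replace 1 occurrence(s) of y with (z + z)
  => ( ( z + z ) - z ) == 20
stmt 1: x := 2 + x  -- replace 0 occurrence(s) of x with (2 + x)
  => ( ( z + z ) - z ) == 20

Answer: ( ( z + z ) - z ) == 20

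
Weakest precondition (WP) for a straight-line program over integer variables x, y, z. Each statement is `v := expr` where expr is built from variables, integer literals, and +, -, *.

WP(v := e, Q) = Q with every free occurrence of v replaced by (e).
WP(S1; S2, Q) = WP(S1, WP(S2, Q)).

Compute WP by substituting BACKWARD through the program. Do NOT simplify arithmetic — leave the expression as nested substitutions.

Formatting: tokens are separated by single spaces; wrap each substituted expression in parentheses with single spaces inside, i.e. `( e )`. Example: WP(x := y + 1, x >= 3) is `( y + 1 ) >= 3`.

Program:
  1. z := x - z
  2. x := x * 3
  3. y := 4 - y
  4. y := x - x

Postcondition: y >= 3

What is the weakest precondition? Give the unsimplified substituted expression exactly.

Answer: ( ( x * 3 ) - ( x * 3 ) ) >= 3

Derivation:
post: y >= 3
stmt 4: y := x - x  -- replace 1 occurrence(s) of y with (x - x)
  => ( x - x ) >= 3
stmt 3: y := 4 - y  -- replace 0 occurrence(s) of y with (4 - y)
  => ( x - x ) >= 3
stmt 2: x := x * 3  -- replace 2 occurrence(s) of x with (x * 3)
  => ( ( x * 3 ) - ( x * 3 ) ) >= 3
stmt 1: z := x - z  -- replace 0 occurrence(s) of z with (x - z)
  => ( ( x * 3 ) - ( x * 3 ) ) >= 3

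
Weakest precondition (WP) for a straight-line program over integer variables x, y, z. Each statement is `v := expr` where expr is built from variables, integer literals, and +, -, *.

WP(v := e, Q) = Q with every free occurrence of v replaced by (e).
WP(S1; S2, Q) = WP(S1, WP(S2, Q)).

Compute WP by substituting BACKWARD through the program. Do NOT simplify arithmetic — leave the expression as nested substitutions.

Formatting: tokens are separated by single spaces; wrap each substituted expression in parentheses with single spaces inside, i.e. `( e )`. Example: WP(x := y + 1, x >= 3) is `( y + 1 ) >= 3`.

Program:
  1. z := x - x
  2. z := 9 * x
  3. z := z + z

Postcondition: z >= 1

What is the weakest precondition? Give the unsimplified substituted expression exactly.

Answer: ( ( 9 * x ) + ( 9 * x ) ) >= 1

Derivation:
post: z >= 1
stmt 3: z := z + z  -- replace 1 occurrence(s) of z with (z + z)
  => ( z + z ) >= 1
stmt 2: z := 9 * x  -- replace 2 occurrence(s) of z with (9 * x)
  => ( ( 9 * x ) + ( 9 * x ) ) >= 1
stmt 1: z := x - x  -- replace 0 occurrence(s) of z with (x - x)
  => ( ( 9 * x ) + ( 9 * x ) ) >= 1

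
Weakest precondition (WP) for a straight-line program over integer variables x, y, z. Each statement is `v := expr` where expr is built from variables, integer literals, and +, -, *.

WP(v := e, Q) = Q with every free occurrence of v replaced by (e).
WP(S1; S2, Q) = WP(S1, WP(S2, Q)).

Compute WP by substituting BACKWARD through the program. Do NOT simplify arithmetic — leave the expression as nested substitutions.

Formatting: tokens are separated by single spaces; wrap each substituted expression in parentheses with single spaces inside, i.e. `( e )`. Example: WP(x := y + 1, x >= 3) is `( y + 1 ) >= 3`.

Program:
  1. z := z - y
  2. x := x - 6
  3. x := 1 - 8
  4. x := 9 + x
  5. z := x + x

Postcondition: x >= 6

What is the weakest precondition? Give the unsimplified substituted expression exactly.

post: x >= 6
stmt 5: z := x + x  -- replace 0 occurrence(s) of z with (x + x)
  => x >= 6
stmt 4: x := 9 + x  -- replace 1 occurrence(s) of x with (9 + x)
  => ( 9 + x ) >= 6
stmt 3: x := 1 - 8  -- replace 1 occurrence(s) of x with (1 - 8)
  => ( 9 + ( 1 - 8 ) ) >= 6
stmt 2: x := x - 6  -- replace 0 occurrence(s) of x with (x - 6)
  => ( 9 + ( 1 - 8 ) ) >= 6
stmt 1: z := z - y  -- replace 0 occurrence(s) of z with (z - y)
  => ( 9 + ( 1 - 8 ) ) >= 6

Answer: ( 9 + ( 1 - 8 ) ) >= 6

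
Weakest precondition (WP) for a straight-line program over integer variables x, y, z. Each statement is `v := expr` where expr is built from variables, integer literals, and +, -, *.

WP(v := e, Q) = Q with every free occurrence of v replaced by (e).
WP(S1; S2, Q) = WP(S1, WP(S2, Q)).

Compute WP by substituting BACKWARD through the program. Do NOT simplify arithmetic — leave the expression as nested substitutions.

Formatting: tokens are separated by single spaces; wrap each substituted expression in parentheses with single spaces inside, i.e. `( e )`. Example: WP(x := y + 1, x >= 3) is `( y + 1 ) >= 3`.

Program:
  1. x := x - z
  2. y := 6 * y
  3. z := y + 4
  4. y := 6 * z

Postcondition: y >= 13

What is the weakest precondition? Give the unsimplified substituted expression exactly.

Answer: ( 6 * ( ( 6 * y ) + 4 ) ) >= 13

Derivation:
post: y >= 13
stmt 4: y := 6 * z  -- replace 1 occurrence(s) of y with (6 * z)
  => ( 6 * z ) >= 13
stmt 3: z := y + 4  -- replace 1 occurrence(s) of z with (y + 4)
  => ( 6 * ( y + 4 ) ) >= 13
stmt 2: y := 6 * y  -- replace 1 occurrence(s) of y with (6 * y)
  => ( 6 * ( ( 6 * y ) + 4 ) ) >= 13
stmt 1: x := x - z  -- replace 0 occurrence(s) of x with (x - z)
  => ( 6 * ( ( 6 * y ) + 4 ) ) >= 13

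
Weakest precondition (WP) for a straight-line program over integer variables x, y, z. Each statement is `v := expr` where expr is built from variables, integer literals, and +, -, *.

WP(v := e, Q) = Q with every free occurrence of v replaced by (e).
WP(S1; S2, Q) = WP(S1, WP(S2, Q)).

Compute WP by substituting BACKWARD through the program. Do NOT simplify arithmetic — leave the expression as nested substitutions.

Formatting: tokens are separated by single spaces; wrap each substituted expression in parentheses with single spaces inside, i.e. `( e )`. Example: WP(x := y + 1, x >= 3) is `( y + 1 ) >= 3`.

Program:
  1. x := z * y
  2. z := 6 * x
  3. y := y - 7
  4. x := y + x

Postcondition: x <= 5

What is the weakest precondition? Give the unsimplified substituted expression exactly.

Answer: ( ( y - 7 ) + ( z * y ) ) <= 5

Derivation:
post: x <= 5
stmt 4: x := y + x  -- replace 1 occurrence(s) of x with (y + x)
  => ( y + x ) <= 5
stmt 3: y := y - 7  -- replace 1 occurrence(s) of y with (y - 7)
  => ( ( y - 7 ) + x ) <= 5
stmt 2: z := 6 * x  -- replace 0 occurrence(s) of z with (6 * x)
  => ( ( y - 7 ) + x ) <= 5
stmt 1: x := z * y  -- replace 1 occurrence(s) of x with (z * y)
  => ( ( y - 7 ) + ( z * y ) ) <= 5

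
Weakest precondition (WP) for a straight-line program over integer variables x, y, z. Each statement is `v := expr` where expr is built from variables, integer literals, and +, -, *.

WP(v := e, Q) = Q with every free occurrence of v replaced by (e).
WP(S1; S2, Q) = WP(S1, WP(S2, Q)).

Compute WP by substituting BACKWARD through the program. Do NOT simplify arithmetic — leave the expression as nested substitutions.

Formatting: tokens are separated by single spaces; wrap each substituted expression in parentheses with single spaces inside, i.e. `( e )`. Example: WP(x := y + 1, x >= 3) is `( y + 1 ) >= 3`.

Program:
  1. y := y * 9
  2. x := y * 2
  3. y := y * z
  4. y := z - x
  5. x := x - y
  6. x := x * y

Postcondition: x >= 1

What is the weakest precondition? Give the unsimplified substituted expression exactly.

Answer: ( ( ( ( y * 9 ) * 2 ) - ( z - ( ( y * 9 ) * 2 ) ) ) * ( z - ( ( y * 9 ) * 2 ) ) ) >= 1

Derivation:
post: x >= 1
stmt 6: x := x * y  -- replace 1 occurrence(s) of x with (x * y)
  => ( x * y ) >= 1
stmt 5: x := x - y  -- replace 1 occurrence(s) of x with (x - y)
  => ( ( x - y ) * y ) >= 1
stmt 4: y := z - x  -- replace 2 occurrence(s) of y with (z - x)
  => ( ( x - ( z - x ) ) * ( z - x ) ) >= 1
stmt 3: y := y * z  -- replace 0 occurrence(s) of y with (y * z)
  => ( ( x - ( z - x ) ) * ( z - x ) ) >= 1
stmt 2: x := y * 2  -- replace 3 occurrence(s) of x with (y * 2)
  => ( ( ( y * 2 ) - ( z - ( y * 2 ) ) ) * ( z - ( y * 2 ) ) ) >= 1
stmt 1: y := y * 9  -- replace 3 occurrence(s) of y with (y * 9)
  => ( ( ( ( y * 9 ) * 2 ) - ( z - ( ( y * 9 ) * 2 ) ) ) * ( z - ( ( y * 9 ) * 2 ) ) ) >= 1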